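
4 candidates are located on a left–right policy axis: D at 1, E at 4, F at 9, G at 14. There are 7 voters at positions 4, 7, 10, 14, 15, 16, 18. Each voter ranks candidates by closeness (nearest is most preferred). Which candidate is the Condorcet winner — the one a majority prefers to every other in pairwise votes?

With single-peaked preferences on a line, the Condorcet winner is the candidate closest to the median voter.
The median voter (position 14) is closest to G at 14.
Check: G vs E — voters closer to G: 5 of 7.

G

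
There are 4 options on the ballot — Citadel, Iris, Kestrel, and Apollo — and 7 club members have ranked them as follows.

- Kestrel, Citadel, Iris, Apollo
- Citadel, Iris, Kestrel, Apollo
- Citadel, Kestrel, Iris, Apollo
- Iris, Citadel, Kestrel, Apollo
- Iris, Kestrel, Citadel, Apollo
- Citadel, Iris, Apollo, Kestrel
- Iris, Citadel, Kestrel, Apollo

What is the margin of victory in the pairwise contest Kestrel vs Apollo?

Ballots ranking Kestrel above Apollo: 6.
Ballots ranking Apollo above Kestrel: 1.
Kestrel wins 6–1, a margin of 5.

5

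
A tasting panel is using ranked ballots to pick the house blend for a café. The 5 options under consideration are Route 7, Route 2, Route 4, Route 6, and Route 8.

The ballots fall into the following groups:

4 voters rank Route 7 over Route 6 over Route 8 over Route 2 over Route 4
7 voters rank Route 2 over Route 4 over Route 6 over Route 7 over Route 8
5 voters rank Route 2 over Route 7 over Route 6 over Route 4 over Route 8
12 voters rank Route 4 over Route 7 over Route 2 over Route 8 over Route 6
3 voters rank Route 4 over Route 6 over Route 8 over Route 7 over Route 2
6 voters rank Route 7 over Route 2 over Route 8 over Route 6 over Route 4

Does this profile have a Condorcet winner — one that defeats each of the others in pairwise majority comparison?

Head-to-head results (37 voters total):
Route 7 vs Route 2: Route 7 wins 25–12.
Route 7 vs Route 4: Route 4 wins 22–15.
Route 7 vs Route 6: Route 7 wins 27–10.
Route 7 vs Route 8: Route 7 wins 34–3.
Route 2 vs Route 4: Route 2 wins 22–15.
Route 2 vs Route 6: Route 2 wins 30–7.
Route 2 vs Route 8: Route 2 wins 30–7.
Route 4 vs Route 6: Route 4 wins 22–15.
Route 4 vs Route 8: Route 4 wins 27–10.
Route 6 vs Route 8: Route 6 wins 19–18.
No candidate beats all others: Route 7 beats Route 2 beats Route 4 beats Route 7, a majority cycle.

No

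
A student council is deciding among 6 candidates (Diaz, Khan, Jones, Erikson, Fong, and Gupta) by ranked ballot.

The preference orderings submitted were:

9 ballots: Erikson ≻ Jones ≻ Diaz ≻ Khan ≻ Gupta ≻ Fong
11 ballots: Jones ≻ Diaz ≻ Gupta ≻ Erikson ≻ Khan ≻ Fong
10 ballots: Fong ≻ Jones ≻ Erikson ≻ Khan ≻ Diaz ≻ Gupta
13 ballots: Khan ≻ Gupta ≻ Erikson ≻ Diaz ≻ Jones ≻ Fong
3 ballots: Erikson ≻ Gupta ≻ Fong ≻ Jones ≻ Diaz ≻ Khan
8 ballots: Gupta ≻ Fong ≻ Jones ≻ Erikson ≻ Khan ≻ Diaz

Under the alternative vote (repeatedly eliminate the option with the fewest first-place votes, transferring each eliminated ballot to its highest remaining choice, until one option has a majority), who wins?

Round 1: Khan 13, Erikson 12, Jones 11, Fong 10, Gupta 8, Diaz 0. Diaz has the fewest and is eliminated.
Round 2: Khan 13, Erikson 12, Jones 11, Fong 10, Gupta 8. Gupta has the fewest and is eliminated.
Round 3: Fong 18, Khan 13, Erikson 12, Jones 11. Jones has the fewest and is eliminated.
Round 4: Erikson 23, Fong 18, Khan 13. Khan has the fewest and is eliminated.
Round 5: Erikson 36, Fong 18. Erikson has a majority.

Erikson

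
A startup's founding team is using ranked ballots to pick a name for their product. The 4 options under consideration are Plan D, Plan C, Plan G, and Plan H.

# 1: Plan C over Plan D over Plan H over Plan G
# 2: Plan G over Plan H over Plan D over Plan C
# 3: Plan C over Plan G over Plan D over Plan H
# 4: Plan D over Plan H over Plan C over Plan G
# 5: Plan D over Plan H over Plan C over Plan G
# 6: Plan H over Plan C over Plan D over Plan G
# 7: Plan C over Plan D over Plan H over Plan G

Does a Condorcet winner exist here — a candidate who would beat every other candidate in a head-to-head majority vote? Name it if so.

There is no Condorcet winner

Head-to-head results (7 voters total):
Plan D vs Plan C: Plan C wins 4–3.
Plan D vs Plan G: Plan D wins 5–2.
Plan D vs Plan H: Plan D wins 5–2.
Plan C vs Plan G: Plan C wins 6–1.
Plan C vs Plan H: Plan H wins 4–3.
Plan G vs Plan H: Plan H wins 5–2.
No candidate beats all others: Plan D beats Plan H beats Plan C beats Plan D, a majority cycle.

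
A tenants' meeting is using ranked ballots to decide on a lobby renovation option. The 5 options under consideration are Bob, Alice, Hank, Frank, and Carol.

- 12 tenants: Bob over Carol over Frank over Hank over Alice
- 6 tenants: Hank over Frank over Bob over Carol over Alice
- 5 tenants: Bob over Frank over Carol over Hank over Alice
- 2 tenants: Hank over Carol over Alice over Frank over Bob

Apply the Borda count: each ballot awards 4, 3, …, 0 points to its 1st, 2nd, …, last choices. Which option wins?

Bob

Borda scores:
  Bob: 12·4 + 6·2 + 5·4 + 2·0 = 80
  Alice: 12·0 + 6·0 + 5·0 + 2·2 = 4
  Hank: 12·1 + 6·4 + 5·1 + 2·4 = 49
  Frank: 12·2 + 6·3 + 5·3 + 2·1 = 59
  Carol: 12·3 + 6·1 + 5·2 + 2·3 = 58
Bob has the highest total.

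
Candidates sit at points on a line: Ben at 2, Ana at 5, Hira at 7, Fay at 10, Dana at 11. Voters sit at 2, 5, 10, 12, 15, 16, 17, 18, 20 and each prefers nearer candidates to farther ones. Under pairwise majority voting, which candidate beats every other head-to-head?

Dana

With single-peaked preferences on a line, the Condorcet winner is the candidate closest to the median voter.
The median voter (position 15) is closest to Dana at 11.
Check: Dana vs Ana — voters closer to Dana: 7 of 9.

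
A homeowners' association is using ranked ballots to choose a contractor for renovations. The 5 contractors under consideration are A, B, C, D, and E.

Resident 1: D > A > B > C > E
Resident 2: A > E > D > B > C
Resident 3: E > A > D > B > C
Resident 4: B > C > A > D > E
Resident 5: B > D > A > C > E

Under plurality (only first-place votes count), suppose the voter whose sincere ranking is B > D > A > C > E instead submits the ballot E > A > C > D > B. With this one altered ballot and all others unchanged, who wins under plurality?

First-place totals with the altered ballot: A 1, B 1, C 0, D 1, E 2.
The switch changes the winner from B to E.

E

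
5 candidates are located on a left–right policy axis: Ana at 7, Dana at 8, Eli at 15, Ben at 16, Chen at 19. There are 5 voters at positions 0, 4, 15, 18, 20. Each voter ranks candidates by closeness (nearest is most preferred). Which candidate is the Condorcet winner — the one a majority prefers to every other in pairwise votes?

With single-peaked preferences on a line, the Condorcet winner is the candidate closest to the median voter.
The median voter (position 15) is closest to Eli at 15.
Check: Eli vs Chen — voters closer to Eli: 3 of 5.

Eli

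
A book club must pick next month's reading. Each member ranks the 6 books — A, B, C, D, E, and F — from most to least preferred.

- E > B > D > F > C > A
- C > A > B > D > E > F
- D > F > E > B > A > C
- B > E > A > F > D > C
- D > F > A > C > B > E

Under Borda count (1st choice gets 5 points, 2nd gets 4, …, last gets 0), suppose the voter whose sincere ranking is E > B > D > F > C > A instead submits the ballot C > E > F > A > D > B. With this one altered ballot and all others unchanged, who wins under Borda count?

D

Borda totals with the altered ballot: A 13, B 11, C 12, D 14, E 12, F 13.
The winner is unchanged: still D.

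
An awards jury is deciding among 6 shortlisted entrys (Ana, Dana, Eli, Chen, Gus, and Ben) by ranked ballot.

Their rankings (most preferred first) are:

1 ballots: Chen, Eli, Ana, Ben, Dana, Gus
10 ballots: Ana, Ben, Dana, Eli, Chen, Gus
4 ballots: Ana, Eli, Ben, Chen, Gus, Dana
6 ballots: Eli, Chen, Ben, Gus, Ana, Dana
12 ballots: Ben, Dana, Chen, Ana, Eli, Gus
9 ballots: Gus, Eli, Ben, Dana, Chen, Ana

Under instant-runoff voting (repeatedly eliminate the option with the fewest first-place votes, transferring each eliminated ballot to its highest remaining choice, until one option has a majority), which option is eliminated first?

Round 1: Ana 14, Ben 12, Gus 9, Eli 6, Chen 1, Dana 0. Dana has the fewest and is eliminated.
Round 2: Ana 14, Ben 12, Gus 9, Eli 6, Chen 1. Chen has the fewest and is eliminated.
Round 3: Ana 14, Ben 12, Gus 9, Eli 7. Eli has the fewest and is eliminated.
Round 4: Ben 18, Ana 15, Gus 9. Gus has the fewest and is eliminated.
Round 5: Ben 27, Ana 15. Ben has a majority.

Dana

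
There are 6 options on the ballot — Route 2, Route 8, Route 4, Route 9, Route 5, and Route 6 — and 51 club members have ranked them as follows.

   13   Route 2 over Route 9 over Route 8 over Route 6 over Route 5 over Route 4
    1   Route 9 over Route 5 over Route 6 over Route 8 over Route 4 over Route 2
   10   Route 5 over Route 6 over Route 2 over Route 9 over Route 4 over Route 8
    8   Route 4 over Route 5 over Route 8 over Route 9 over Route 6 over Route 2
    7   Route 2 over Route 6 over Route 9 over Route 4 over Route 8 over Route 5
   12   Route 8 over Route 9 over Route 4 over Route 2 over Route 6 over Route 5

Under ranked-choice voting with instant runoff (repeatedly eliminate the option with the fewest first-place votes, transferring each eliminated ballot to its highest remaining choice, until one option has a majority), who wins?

Round 1: Route 2 20, Route 8 12, Route 5 10, Route 4 8, Route 9 1, Route 6 0. Route 6 has the fewest and is eliminated.
Round 2: Route 2 20, Route 8 12, Route 5 10, Route 4 8, Route 9 1. Route 9 has the fewest and is eliminated.
Round 3: Route 2 20, Route 8 12, Route 5 11, Route 4 8. Route 4 has the fewest and is eliminated.
Round 4: Route 2 20, Route 5 19, Route 8 12. Route 8 has the fewest and is eliminated.
Round 5: Route 2 32, Route 5 19. Route 2 has a majority.

Route 2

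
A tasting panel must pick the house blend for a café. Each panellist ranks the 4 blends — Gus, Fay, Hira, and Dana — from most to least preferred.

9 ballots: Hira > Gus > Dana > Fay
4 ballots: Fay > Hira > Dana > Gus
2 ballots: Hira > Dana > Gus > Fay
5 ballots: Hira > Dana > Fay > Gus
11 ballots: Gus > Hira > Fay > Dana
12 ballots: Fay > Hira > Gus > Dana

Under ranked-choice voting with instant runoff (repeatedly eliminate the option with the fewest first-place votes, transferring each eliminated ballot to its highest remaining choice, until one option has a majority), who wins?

Hira

Round 1: Fay 16, Hira 16, Gus 11, Dana 0. Dana has the fewest and is eliminated.
Round 2: Fay 16, Hira 16, Gus 11. Gus has the fewest and is eliminated.
Round 3: Hira 27, Fay 16. Hira has a majority.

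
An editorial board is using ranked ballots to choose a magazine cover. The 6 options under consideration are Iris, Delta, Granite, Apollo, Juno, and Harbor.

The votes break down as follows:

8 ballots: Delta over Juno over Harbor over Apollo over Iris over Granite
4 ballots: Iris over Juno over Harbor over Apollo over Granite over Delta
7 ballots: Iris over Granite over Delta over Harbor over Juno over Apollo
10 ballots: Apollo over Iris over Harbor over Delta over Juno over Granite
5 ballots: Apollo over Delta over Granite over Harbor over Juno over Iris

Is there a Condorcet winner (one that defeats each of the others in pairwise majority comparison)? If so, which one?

Head-to-head results (34 voters total):
Iris vs Delta: Iris wins 21–13.
Iris vs Granite: Iris wins 29–5.
Iris vs Apollo: Apollo wins 23–11.
Iris vs Juno: Iris wins 21–13.
Iris vs Harbor: Iris wins 21–13.
Delta vs Granite: Delta wins 23–11.
Delta vs Apollo: Apollo wins 19–15.
Delta vs Juno: Delta wins 30–4.
Delta vs Harbor: Delta wins 20–14.
Granite vs Apollo: Apollo wins 27–7.
Granite vs Juno: Juno wins 22–12.
Granite vs Harbor: Harbor wins 22–12.
Apollo vs Juno: Juno wins 19–15.
Apollo vs Harbor: Harbor wins 19–15.
Juno vs Harbor: Harbor wins 22–12.
No candidate beats all others: Iris beats Juno beats Apollo beats Iris, a majority cycle.

There is no Condorcet winner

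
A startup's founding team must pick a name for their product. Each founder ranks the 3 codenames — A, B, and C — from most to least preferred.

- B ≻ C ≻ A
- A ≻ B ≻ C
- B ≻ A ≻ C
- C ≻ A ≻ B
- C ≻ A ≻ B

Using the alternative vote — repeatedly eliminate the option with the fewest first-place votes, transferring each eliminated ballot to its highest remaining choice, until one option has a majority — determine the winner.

B

Round 1: B 2, C 2, A 1. A has the fewest and is eliminated.
Round 2: B 3, C 2. B has a majority.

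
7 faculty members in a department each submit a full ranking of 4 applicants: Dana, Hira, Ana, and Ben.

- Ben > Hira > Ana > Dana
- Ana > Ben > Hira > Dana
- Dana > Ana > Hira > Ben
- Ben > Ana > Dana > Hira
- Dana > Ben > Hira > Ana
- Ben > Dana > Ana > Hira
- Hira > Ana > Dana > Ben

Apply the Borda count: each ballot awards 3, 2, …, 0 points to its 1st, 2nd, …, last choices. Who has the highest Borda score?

Ben

Borda scores:
  Dana: 0 + 0 + 3 + 1 + 3 + 2 + 1 = 10
  Hira: 2 + 1 + 1 + 0 + 1 + 0 + 3 = 8
  Ana: 1 + 3 + 2 + 2 + 0 + 1 + 2 = 11
  Ben: 3 + 2 + 0 + 3 + 2 + 3 + 0 = 13
Ben has the highest total.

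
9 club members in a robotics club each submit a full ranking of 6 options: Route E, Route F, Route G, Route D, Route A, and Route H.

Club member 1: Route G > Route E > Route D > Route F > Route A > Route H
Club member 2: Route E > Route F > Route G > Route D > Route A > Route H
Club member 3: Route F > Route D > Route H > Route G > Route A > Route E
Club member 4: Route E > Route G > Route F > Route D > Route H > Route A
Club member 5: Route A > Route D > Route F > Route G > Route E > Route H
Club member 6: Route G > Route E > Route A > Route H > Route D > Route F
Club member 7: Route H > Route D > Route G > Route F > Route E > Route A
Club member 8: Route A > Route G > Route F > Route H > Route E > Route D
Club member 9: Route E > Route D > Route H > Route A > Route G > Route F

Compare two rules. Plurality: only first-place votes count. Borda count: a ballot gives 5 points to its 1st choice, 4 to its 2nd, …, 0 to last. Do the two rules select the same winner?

Plurality first-place counts: Route E 3, Route F 1, Route G 2, Route D 0, Route A 2, Route H 1 → Route E.
Borda totals: Route E 26, Route F 22, Route G 29, Route D 24, Route A 18, Route H 16 → Route G.
The two rules disagree: plurality picks Route E, Borda picks Route G.

No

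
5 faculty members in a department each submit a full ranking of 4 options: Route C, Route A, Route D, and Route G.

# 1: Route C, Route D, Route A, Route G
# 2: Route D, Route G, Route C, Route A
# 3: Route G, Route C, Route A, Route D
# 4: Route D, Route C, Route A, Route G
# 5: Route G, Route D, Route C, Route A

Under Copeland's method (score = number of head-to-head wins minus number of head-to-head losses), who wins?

Route D

Pairwise results:
  Route C vs Route A: Route C wins 5–0.
  Route C vs Route D: Route D wins 3–2.
  Route C vs Route G: Route G wins 3–2.
  Route A vs Route D: Route D wins 4–1.
  Route A vs Route G: Route G wins 3–2.
  Route D vs Route G: Route D wins 3–2.
Copeland scores (wins − losses):
  Route C: 1 − 2 = -1
  Route A: 0 − 3 = -3
  Route D: 3 − 0 = 3
  Route G: 2 − 1 = 1
Route D has the best Copeland score.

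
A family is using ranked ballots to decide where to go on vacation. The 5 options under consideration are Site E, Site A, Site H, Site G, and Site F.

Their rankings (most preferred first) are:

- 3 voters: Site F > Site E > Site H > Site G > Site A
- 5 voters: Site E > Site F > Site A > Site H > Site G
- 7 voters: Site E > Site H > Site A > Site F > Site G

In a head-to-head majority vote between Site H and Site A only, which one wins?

Ballots ranking Site H above Site A: 3+7 = 10.
Ballots ranking Site A above Site H: 5.
Site H wins the head-to-head, 10–5.

Site H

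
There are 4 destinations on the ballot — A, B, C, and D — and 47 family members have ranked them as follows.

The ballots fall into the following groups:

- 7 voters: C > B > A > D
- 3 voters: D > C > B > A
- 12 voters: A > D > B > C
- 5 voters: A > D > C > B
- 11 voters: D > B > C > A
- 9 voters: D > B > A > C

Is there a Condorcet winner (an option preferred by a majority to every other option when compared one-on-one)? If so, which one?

Head-to-head results (47 voters total):
A vs B: B wins 30–17.
A vs C: A wins 26–21.
A vs D: A wins 24–23.
B vs C: B wins 32–15.
B vs D: D wins 40–7.
C vs D: D wins 40–7.
No candidate beats all others: A beats D beats B beats A, a majority cycle.

There is no Condorcet winner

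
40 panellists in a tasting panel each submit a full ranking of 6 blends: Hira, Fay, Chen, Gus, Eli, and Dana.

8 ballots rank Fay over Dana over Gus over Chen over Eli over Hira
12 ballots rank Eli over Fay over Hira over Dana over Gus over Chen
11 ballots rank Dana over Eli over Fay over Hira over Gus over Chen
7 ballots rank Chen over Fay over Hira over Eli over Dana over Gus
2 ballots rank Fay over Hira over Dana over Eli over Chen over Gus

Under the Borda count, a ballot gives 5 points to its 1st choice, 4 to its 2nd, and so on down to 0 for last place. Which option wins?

Borda scores:
  Hira: 8·0 + 12·3 + 11·2 + 7·3 + 2·4 = 87
  Fay: 8·5 + 12·4 + 11·3 + 7·4 + 2·5 = 159
  Chen: 8·2 + 12·0 + 11·0 + 7·5 + 2·1 = 53
  Gus: 8·3 + 12·1 + 11·1 + 7·0 + 2·0 = 47
  Eli: 8·1 + 12·5 + 11·4 + 7·2 + 2·2 = 130
  Dana: 8·4 + 12·2 + 11·5 + 7·1 + 2·3 = 124
Fay has the highest total.

Fay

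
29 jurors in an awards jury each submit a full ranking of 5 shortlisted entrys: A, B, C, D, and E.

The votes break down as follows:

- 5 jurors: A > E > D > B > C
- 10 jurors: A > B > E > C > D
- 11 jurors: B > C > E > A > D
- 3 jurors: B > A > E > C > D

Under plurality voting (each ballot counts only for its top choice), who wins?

First-place vote totals:
  A: 15
  B: 14
  C: 0
  D: 0
  E: 0
A has the most first-place votes.

A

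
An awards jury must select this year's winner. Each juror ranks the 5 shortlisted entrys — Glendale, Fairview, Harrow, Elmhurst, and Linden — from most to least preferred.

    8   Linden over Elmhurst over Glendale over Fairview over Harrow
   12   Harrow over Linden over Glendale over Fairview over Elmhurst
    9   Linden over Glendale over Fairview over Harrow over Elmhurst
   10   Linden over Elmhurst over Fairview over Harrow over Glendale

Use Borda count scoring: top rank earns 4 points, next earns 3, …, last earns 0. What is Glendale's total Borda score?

Borda scores:
  Glendale: 8·2 + 12·2 + 9·3 + 10·0 = 67
  Fairview: 8·1 + 12·1 + 9·2 + 10·2 = 58
  Harrow: 8·0 + 12·4 + 9·1 + 10·1 = 67
  Elmhurst: 8·3 + 12·0 + 9·0 + 10·3 = 54
  Linden: 8·4 + 12·3 + 9·4 + 10·4 = 144

67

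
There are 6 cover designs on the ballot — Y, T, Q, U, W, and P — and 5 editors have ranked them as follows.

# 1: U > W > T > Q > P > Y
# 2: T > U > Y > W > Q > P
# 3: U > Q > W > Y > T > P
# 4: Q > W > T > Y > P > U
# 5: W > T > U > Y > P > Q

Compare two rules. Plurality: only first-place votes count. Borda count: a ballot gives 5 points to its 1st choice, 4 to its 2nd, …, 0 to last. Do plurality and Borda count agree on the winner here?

No

Plurality first-place counts: Y 0, T 1, Q 1, U 2, W 1, P 0 → U.
Borda totals: Y 9, T 16, Q 12, U 17, W 18, P 3 → W.
The two rules disagree: plurality picks U, Borda picks W.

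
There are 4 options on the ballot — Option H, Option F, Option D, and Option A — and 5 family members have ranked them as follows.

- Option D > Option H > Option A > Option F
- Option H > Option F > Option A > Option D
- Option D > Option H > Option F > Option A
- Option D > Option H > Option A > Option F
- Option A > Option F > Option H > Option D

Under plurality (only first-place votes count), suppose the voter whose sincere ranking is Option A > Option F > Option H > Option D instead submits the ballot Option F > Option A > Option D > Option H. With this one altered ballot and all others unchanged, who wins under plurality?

Option D

First-place totals with the altered ballot: Option H 1, Option F 1, Option D 3, Option A 0.
The winner is unchanged: still Option D.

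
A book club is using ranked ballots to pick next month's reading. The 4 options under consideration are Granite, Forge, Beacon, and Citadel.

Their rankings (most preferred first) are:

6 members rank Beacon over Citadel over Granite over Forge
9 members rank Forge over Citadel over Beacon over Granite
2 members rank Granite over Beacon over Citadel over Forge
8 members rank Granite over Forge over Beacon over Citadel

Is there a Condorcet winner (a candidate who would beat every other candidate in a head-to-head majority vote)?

No

Head-to-head results (25 voters total):
Granite vs Forge: Granite wins 16–9.
Granite vs Beacon: Beacon wins 15–10.
Granite vs Citadel: Citadel wins 15–10.
Forge vs Beacon: Forge wins 17–8.
Forge vs Citadel: Forge wins 17–8.
Beacon vs Citadel: Beacon wins 16–9.
No candidate beats all others: Granite beats Forge beats Beacon beats Granite, a majority cycle.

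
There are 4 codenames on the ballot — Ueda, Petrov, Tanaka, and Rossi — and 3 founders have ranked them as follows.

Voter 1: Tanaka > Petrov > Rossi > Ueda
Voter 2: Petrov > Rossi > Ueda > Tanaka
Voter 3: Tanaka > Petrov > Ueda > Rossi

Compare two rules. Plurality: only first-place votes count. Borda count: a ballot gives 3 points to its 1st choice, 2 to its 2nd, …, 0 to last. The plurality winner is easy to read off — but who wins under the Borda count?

Petrov

Plurality first-place counts: Ueda 0, Petrov 1, Tanaka 2, Rossi 0 → Tanaka.
Borda totals: Ueda 2, Petrov 7, Tanaka 6, Rossi 3 → Petrov.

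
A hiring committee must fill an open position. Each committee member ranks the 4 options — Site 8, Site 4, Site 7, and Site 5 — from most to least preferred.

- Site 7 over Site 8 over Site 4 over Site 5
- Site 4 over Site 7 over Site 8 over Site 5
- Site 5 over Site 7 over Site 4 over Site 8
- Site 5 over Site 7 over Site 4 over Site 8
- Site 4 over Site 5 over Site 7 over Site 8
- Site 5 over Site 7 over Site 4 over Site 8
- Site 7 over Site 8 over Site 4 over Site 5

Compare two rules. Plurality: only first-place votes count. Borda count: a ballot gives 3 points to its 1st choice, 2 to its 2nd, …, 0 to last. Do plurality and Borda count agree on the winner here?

Plurality first-place counts: Site 8 0, Site 4 2, Site 7 2, Site 5 3 → Site 5.
Borda totals: Site 8 5, Site 4 11, Site 7 15, Site 5 11 → Site 7.
The two rules disagree: plurality picks Site 5, Borda picks Site 7.

No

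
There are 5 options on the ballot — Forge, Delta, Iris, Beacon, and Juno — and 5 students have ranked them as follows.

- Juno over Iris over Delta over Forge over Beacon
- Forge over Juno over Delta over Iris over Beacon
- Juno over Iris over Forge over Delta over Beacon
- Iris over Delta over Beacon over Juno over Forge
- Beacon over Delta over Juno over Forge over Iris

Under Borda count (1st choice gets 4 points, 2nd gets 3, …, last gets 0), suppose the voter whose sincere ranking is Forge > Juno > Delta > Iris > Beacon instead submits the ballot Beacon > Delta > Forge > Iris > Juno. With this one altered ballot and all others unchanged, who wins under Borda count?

Delta

Borda totals with the altered ballot: Forge 6, Delta 12, Iris 11, Beacon 10, Juno 11.
The switch changes the winner from Juno to Delta.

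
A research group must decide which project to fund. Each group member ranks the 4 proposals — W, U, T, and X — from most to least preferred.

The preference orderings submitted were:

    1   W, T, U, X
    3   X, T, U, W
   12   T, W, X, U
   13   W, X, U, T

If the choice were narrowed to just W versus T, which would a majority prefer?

Ballots ranking W above T: 1+13 = 14.
Ballots ranking T above W: 3+12 = 15.
T wins the head-to-head, 15–14.

T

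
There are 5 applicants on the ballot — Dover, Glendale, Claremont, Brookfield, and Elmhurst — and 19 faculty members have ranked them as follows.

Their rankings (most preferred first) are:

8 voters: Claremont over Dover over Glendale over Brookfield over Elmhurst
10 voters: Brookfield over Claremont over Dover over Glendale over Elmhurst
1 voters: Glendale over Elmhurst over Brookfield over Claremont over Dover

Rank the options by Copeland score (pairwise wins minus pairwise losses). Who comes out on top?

Pairwise results:
  Dover vs Glendale: Dover wins 18–1.
  Dover vs Claremont: Claremont wins 19–0.
  Dover vs Brookfield: Brookfield wins 11–8.
  Dover vs Elmhurst: Dover wins 18–1.
  Glendale vs Claremont: Claremont wins 18–1.
  Glendale vs Brookfield: Brookfield wins 10–9.
  Glendale vs Elmhurst: Glendale wins 19–0.
  Claremont vs Brookfield: Brookfield wins 11–8.
  Claremont vs Elmhurst: Claremont wins 18–1.
  Brookfield vs Elmhurst: Brookfield wins 18–1.
Copeland scores (wins − losses):
  Dover: 2 − 2 = 0
  Glendale: 1 − 3 = -2
  Claremont: 3 − 1 = 2
  Brookfield: 4 − 0 = 4
  Elmhurst: 0 − 4 = -4
Brookfield has the best Copeland score.

Brookfield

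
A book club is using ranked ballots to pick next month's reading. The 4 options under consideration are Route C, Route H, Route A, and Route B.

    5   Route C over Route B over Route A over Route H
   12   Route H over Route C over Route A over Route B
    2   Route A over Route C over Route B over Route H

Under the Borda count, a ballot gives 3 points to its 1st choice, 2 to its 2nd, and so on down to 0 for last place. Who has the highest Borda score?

Route C

Borda scores:
  Route C: 5·3 + 12·2 + 2·2 = 43
  Route H: 5·0 + 12·3 + 2·0 = 36
  Route A: 5·1 + 12·1 + 2·3 = 23
  Route B: 5·2 + 12·0 + 2·1 = 12
Route C has the highest total.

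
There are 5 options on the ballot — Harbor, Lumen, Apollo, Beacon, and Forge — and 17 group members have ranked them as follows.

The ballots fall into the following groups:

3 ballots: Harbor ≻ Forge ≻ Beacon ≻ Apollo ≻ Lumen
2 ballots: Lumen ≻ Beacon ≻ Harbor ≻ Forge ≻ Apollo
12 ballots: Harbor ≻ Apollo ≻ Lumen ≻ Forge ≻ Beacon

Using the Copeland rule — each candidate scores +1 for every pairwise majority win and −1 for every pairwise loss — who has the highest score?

Harbor

Pairwise results:
  Harbor vs Lumen: Harbor wins 15–2.
  Harbor vs Apollo: Harbor wins 17–0.
  Harbor vs Beacon: Harbor wins 15–2.
  Harbor vs Forge: Harbor wins 17–0.
  Lumen vs Apollo: Apollo wins 15–2.
  Lumen vs Beacon: Lumen wins 14–3.
  Lumen vs Forge: Lumen wins 14–3.
  Apollo vs Beacon: Apollo wins 12–5.
  Apollo vs Forge: Apollo wins 12–5.
  Beacon vs Forge: Forge wins 15–2.
Copeland scores (wins − losses):
  Harbor: 4 − 0 = 4
  Lumen: 2 − 2 = 0
  Apollo: 3 − 1 = 2
  Beacon: 0 − 4 = -4
  Forge: 1 − 3 = -2
Harbor has the best Copeland score.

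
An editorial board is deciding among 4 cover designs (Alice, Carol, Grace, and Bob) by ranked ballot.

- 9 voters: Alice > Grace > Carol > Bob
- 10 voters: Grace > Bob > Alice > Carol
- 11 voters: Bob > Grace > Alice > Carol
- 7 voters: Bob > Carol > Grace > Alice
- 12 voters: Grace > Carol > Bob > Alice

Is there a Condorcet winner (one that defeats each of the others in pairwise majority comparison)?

Yes

Head-to-head results (49 voters total):
Alice vs Carol: Alice wins 30–19.
Alice vs Grace: Grace wins 40–9.
Alice vs Bob: Bob wins 40–9.
Carol vs Grace: Grace wins 42–7.
Carol vs Bob: Bob wins 28–21.
Grace vs Bob: Grace wins 31–18.
Grace beats each rival — Alice (40–9), Carol (42–7), Bob (31–18) — so Grace is the Condorcet winner.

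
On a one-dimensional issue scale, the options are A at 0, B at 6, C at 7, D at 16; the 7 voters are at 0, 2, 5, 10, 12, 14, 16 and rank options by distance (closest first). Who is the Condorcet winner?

With single-peaked preferences on a line, the Condorcet winner is the candidate closest to the median voter.
The median voter (position 10) is closest to C at 7.
Check: C vs A — voters closer to C: 5 of 7.

C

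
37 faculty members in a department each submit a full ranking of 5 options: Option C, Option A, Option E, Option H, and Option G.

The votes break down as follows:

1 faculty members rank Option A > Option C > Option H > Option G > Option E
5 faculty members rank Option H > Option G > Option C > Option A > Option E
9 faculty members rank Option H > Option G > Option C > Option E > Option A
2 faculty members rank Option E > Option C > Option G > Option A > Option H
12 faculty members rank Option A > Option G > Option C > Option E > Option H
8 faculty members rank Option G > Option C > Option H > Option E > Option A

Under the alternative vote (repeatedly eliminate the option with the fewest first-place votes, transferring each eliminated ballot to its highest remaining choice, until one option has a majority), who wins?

Round 1: Option H 14, Option A 13, Option G 8, Option E 2, Option C 0. Option C has the fewest and is eliminated.
Round 2: Option H 14, Option A 13, Option G 8, Option E 2. Option E has the fewest and is eliminated.
Round 3: Option H 14, Option A 13, Option G 10. Option G has the fewest and is eliminated.
Round 4: Option H 22, Option A 15. Option H has a majority.

Option H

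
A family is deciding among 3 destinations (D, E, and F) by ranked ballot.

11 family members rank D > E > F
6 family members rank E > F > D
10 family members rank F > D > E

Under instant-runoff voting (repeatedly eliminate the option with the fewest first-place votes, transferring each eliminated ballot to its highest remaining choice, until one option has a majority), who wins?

Round 1: D 11, F 10, E 6. E has the fewest and is eliminated.
Round 2: F 16, D 11. F has a majority.

F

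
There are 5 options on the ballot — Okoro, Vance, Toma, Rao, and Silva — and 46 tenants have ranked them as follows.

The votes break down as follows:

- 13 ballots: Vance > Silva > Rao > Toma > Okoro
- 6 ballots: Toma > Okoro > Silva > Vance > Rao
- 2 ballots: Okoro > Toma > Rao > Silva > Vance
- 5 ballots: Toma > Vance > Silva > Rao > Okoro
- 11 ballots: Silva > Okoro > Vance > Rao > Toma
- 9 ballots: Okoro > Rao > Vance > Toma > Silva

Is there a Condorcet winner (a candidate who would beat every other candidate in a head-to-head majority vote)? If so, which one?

None — there is no Condorcet winner

Head-to-head results (46 voters total):
Okoro vs Vance: Okoro wins 28–18.
Okoro vs Toma: Toma wins 24–22.
Okoro vs Rao: Okoro wins 28–18.
Okoro vs Silva: Silva wins 29–17.
Vance vs Toma: Vance wins 33–13.
Vance vs Rao: Vance wins 35–11.
Vance vs Silva: Vance wins 27–19.
Toma vs Rao: Rao wins 33–13.
Toma vs Silva: Silva wins 24–22.
Rao vs Silva: Silva wins 35–11.
No candidate beats all others: Okoro beats Vance beats Toma beats Okoro, a majority cycle.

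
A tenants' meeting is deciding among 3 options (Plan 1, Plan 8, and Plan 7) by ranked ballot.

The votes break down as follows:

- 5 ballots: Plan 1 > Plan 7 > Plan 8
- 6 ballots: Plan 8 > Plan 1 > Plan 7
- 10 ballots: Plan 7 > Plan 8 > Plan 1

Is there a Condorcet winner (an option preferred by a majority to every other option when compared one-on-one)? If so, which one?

Head-to-head results (21 voters total):
Plan 1 vs Plan 8: Plan 8 wins 16–5.
Plan 1 vs Plan 7: Plan 1 wins 11–10.
Plan 8 vs Plan 7: Plan 7 wins 15–6.
No candidate beats all others: Plan 1 beats Plan 7 beats Plan 8 beats Plan 1, a majority cycle.

None — there is no Condorcet winner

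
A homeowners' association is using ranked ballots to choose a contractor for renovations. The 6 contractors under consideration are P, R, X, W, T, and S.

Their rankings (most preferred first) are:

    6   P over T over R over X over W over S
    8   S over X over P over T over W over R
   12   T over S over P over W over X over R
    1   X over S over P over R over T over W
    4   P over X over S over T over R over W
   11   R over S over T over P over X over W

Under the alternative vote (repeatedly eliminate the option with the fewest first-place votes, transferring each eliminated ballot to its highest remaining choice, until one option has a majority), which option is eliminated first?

W

Round 1: T 12, R 11, P 10, S 8, X 1, W 0. W has the fewest and is eliminated.
Round 2: T 12, R 11, P 10, S 8, X 1. X has the fewest and is eliminated.
Round 3: T 12, R 11, P 10, S 9. S has the fewest and is eliminated.
Round 4: P 19, T 12, R 11. R has the fewest and is eliminated.
Round 5: T 23, P 19. T has a majority.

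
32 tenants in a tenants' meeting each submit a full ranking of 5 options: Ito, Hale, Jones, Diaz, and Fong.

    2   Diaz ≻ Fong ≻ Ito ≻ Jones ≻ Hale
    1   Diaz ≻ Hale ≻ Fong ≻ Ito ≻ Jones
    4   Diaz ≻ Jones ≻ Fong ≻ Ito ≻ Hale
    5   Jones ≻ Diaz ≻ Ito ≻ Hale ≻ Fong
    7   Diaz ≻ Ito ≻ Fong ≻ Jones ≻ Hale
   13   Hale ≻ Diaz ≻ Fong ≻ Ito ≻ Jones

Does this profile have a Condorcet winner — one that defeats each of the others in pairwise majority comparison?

Head-to-head results (32 voters total):
Ito vs Hale: Ito wins 18–14.
Ito vs Jones: Ito wins 23–9.
Ito vs Diaz: Diaz wins 32–0.
Ito vs Fong: Fong wins 20–12.
Hale vs Jones: Jones wins 18–14.
Hale vs Diaz: Diaz wins 19–13.
Hale vs Fong: Hale wins 19–13.
Jones vs Diaz: Diaz wins 27–5.
Jones vs Fong: Fong wins 23–9.
Diaz vs Fong: Diaz wins 32–0.
Diaz beats each rival — Ito (32–0), Hale (19–13), Jones (27–5), Fong (32–0) — so Diaz is the Condorcet winner.

Yes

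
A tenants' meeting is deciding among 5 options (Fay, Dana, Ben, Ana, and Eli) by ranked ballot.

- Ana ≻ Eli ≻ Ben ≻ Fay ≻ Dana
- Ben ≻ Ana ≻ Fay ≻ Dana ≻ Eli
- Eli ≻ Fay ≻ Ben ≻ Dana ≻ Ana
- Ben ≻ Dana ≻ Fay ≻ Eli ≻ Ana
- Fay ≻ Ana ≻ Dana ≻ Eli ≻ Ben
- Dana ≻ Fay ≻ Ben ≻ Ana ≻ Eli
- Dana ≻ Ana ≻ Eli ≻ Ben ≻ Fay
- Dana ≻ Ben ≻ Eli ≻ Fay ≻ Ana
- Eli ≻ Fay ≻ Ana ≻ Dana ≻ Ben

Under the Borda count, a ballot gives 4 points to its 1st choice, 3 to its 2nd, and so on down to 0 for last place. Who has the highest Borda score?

Dana

Borda scores:
  Fay: 1 + 2 + 3 + 2 + 4 + 3 + 0 + 1 + 3 = 19
  Dana: 0 + 1 + 1 + 3 + 2 + 4 + 4 + 4 + 1 = 20
  Ben: 2 + 4 + 2 + 4 + 0 + 2 + 1 + 3 + 0 = 18
  Ana: 4 + 3 + 0 + 0 + 3 + 1 + 3 + 0 + 2 = 16
  Eli: 3 + 0 + 4 + 1 + 1 + 0 + 2 + 2 + 4 = 17
Dana has the highest total.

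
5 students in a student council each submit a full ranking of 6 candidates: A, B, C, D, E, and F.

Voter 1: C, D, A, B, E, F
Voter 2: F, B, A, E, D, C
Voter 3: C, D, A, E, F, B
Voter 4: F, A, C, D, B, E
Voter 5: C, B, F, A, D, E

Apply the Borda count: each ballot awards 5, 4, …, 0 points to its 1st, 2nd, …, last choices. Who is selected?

C

Borda scores:
  A: 3 + 3 + 3 + 4 + 2 = 15
  B: 2 + 4 + 0 + 1 + 4 = 11
  C: 5 + 0 + 5 + 3 + 5 = 18
  D: 4 + 1 + 4 + 2 + 1 = 12
  E: 1 + 2 + 2 + 0 + 0 = 5
  F: 0 + 5 + 1 + 5 + 3 = 14
C has the highest total.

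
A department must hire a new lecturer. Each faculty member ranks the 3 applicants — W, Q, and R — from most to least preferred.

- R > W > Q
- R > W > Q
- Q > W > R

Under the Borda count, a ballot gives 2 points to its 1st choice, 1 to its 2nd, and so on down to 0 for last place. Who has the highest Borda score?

Borda scores:
  W: 1 + 1 + 1 = 3
  Q: 0 + 0 + 2 = 2
  R: 2 + 2 + 0 = 4
R has the highest total.

R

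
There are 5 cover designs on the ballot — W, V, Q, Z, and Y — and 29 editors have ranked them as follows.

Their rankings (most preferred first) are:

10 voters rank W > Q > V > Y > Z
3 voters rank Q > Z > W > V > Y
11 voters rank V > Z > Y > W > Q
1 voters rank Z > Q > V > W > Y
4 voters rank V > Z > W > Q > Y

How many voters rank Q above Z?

Ballots ranking Q above Z: 10+3 = 13.
Ballots ranking Z above Q: 11+1+4 = 16.
So 13 of 29 voters prefer Q to Z.

13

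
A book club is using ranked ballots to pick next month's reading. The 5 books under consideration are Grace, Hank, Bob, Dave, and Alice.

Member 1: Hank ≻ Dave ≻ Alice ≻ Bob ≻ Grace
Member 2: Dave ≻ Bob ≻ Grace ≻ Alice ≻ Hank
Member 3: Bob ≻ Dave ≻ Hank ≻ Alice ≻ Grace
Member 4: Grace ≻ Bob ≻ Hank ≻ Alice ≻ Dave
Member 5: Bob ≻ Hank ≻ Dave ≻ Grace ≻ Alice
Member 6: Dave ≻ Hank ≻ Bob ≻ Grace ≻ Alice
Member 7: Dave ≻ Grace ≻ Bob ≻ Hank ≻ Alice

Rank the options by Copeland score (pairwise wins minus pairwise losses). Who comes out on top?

Pairwise results:
  Grace vs Hank: Hank wins 4–3.
  Grace vs Bob: Bob wins 5–2.
  Grace vs Dave: Dave wins 6–1.
  Grace vs Alice: Grace wins 5–2.
  Hank vs Bob: Bob wins 5–2.
  Hank vs Dave: Dave wins 4–3.
  Hank vs Alice: Hank wins 6–1.
  Bob vs Dave: Dave wins 4–3.
  Bob vs Alice: Bob wins 6–1.
  Dave vs Alice: Dave wins 6–1.
Copeland scores (wins − losses):
  Grace: 1 − 3 = -2
  Hank: 2 − 2 = 0
  Bob: 3 − 1 = 2
  Dave: 4 − 0 = 4
  Alice: 0 − 4 = -4
Dave has the best Copeland score.

Dave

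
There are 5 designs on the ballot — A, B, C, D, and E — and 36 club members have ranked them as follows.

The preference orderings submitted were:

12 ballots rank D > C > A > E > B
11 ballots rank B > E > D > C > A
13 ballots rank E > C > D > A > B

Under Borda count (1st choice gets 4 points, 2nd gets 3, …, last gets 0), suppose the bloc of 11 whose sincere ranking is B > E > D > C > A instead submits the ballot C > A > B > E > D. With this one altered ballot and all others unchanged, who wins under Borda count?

C

Borda totals with the altered ballot: A 70, B 22, C 119, D 74, E 75.
The switch changes the winner from E to C.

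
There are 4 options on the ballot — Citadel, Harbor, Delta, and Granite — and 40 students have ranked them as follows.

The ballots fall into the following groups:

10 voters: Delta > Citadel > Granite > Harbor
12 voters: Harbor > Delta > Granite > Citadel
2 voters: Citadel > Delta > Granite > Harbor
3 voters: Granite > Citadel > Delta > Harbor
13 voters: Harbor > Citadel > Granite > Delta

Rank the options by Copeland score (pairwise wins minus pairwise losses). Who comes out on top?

Pairwise results:
  Citadel vs Harbor: Harbor wins 25–15.
  Citadel vs Delta: Delta wins 22–18.
  Citadel vs Granite: Citadel wins 25–15.
  Harbor vs Delta: Harbor wins 25–15.
  Harbor vs Granite: Harbor wins 25–15.
  Delta vs Granite: Delta wins 24–16.
Copeland scores (wins − losses):
  Citadel: 1 − 2 = -1
  Harbor: 3 − 0 = 3
  Delta: 2 − 1 = 1
  Granite: 0 − 3 = -3
Harbor has the best Copeland score.

Harbor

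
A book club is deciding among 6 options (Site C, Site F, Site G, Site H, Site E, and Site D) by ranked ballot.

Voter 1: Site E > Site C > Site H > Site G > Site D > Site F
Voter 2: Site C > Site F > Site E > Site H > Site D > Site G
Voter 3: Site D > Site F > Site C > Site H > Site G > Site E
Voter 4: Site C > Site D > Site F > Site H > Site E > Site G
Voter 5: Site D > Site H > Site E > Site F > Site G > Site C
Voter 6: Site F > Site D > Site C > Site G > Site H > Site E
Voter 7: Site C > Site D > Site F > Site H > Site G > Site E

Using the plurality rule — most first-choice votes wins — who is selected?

First-place vote totals:
  Site C: 3
  Site F: 1
  Site G: 0
  Site H: 0
  Site E: 1
  Site D: 2
Site C has the most first-place votes.

Site C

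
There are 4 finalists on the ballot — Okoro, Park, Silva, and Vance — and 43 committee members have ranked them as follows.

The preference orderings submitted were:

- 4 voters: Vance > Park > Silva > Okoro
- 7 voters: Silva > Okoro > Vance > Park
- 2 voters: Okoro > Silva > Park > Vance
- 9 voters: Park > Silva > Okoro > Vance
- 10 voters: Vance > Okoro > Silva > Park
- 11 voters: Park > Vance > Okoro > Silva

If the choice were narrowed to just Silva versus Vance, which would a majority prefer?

Vance

Ballots ranking Silva above Vance: 7+2+9 = 18.
Ballots ranking Vance above Silva: 4+10+11 = 25.
Vance wins the head-to-head, 25–18.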